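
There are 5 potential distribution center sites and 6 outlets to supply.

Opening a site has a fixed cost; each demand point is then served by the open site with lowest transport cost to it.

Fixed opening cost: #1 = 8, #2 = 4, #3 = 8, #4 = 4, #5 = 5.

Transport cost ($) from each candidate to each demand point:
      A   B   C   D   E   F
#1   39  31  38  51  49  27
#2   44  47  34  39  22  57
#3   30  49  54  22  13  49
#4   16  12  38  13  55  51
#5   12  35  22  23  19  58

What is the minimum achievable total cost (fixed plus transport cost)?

Open {#1, #4, #5}: assign each demand point to its cheapest open site.
  A→#5 12, B→#4 12, C→#5 22, D→#4 13, E→#5 19, F→#1 27
  transport cost 105, fixed 17 → total 122.
Compare {#1, #3, #4, #5}: transport cost 99 + fixed 25 = 124.
Compare {#1, #2, #4, #5}: transport cost 105 + fixed 21 = 126.
Compare {#1, #2, #3, #4, #5}: transport cost 99 + fixed 29 = 128.
All other subsets cost ≥ 124. Minimum total cost: 122.

122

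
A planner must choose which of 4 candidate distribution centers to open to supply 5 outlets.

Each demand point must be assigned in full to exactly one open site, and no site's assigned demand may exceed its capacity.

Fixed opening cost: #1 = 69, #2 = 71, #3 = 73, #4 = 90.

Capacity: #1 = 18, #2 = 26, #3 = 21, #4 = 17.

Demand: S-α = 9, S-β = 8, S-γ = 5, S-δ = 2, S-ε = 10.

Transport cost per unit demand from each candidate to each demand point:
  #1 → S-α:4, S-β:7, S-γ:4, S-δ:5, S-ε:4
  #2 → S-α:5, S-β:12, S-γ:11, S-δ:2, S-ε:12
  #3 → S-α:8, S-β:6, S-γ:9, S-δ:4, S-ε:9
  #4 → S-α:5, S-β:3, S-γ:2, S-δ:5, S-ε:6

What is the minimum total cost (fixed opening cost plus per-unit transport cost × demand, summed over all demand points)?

298

Open {#1, #4}; cheapest assignment that respects the capacities:
  #1 (cap 18, load 17): S-γ, S-δ, S-ε — cost 5×4 + 2×5 + 10×4 = 70
  #4 (cap 17, load 17): S-α, S-β — cost 9×5 + 8×3 = 69
  Shipping 139, fixed 159 → total 298.
  Any other capacity-feasible assignment to {#1, #4} ships for at least 139.
Compare {#1, #3}: its best feasible assignment gives total 330.
Compare {#1, #2}: its best feasible assignment gives total 340.
Every other set of open sites that can feasibly serve all demand totals ≥ 330 even under its best assignment. Minimum: 298.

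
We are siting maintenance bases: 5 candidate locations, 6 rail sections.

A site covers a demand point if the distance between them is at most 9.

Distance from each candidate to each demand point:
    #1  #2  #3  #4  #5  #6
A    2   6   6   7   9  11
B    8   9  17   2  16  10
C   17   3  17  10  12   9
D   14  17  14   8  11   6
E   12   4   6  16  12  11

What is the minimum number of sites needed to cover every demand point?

Coverage sets (demand points within 9 of each site):
  A: {#1, #2, #3, #4, #5}
  B: {#1, #2, #4}
  C: {#2, #6}
  D: {#4, #6}
  E: {#2, #3}
No single site covers all 6 demand points.
But {A, C} covers everything, so the minimum is 2.

2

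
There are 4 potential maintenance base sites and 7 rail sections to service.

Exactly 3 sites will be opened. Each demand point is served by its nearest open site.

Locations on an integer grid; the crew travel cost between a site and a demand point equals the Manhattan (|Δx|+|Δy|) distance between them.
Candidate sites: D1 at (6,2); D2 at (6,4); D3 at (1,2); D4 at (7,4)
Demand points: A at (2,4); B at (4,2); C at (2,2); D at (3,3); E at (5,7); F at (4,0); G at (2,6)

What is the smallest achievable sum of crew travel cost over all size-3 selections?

22

Open {D1, D2, D3}.
  A→D3 3, B→D1 2, C→D3 1, D→D3 3, E→D2 4, F→D1 4, G→D3 5  ⇒ total 22.
Compare {D1, D3, D4}: total 23.
Compare {D2, D3, D4}: total 24.
No size-3 selection does better; minimum is 22.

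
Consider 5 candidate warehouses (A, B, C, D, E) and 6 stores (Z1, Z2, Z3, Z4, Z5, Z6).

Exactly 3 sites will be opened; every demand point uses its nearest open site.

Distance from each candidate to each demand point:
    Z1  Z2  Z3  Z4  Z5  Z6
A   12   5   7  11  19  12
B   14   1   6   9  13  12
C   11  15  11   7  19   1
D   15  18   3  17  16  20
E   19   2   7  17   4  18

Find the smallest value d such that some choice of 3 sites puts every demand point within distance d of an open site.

Open {A, C, E}.
  Farthest demand point is Z1 at distance 11 (to C); all others are ≤ 11.
With {B, C, E} the worst case is 11.
With {C, D, E} the worst case is 11.
No size-3 selection achieves below 11.

11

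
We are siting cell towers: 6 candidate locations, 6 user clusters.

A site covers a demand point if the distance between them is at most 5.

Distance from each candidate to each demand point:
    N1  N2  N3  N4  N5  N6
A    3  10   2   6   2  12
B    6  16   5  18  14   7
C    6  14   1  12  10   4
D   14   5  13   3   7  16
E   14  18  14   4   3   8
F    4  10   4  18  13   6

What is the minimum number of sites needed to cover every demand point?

Coverage sets (demand points within 5 of each site):
  A: {N1, N3, N5}
  B: {N3}
  C: {N3, N6}
  D: {N2, N4}
  E: {N4, N5}
  F: {N1, N3}
No 2 sites suffice: every size-2 union leaves at least one demand point uncovered.
But {A, C, D} covers everything, so the minimum is 3.

3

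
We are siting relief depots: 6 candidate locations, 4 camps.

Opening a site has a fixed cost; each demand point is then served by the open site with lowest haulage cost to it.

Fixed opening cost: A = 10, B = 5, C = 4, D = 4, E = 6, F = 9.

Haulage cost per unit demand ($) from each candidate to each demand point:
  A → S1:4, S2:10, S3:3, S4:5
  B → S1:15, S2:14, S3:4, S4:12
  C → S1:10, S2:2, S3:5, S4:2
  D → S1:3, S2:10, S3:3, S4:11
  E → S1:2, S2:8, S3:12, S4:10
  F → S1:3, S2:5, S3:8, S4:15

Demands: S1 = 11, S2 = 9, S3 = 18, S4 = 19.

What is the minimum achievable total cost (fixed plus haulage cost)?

Open {C, D, E}: assign each demand point to its cheapest open site.
  S1→E 11×2=22, S2→C 9×2=18, S3→D 18×3=54, S4→C 19×2=38
  haulage cost 132, fixed 14 → total 146.
Compare {C, D}: haulage cost 143 + fixed 8 = 151.
Compare {B, C, D, E}: haulage cost 132 + fixed 19 = 151.
Compare {A, C, E}: haulage cost 132 + fixed 20 = 152.
All other subsets cost ≥ 151. Minimum total cost: 146.

146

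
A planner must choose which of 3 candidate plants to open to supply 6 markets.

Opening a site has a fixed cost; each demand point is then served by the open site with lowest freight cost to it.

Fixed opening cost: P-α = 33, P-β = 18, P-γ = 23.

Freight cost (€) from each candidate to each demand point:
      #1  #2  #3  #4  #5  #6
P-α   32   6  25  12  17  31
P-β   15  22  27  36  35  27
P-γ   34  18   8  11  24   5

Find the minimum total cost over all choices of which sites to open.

122

Open {P-β, P-γ}: assign each demand point to its cheapest open site.
  #1→P-β 15, #2→P-γ 18, #3→P-γ 8, #4→P-γ 11, #5→P-γ 24, #6→P-γ 5
  freight cost 81, fixed 41 → total 122.
Compare {P-γ}: freight cost 100 + fixed 23 = 123.
Compare {P-α, P-γ}: freight cost 79 + fixed 56 = 135.
Compare {P-α, P-β, P-γ}: freight cost 62 + fixed 74 = 136.
All other subsets cost ≥ 123. Minimum total cost: 122.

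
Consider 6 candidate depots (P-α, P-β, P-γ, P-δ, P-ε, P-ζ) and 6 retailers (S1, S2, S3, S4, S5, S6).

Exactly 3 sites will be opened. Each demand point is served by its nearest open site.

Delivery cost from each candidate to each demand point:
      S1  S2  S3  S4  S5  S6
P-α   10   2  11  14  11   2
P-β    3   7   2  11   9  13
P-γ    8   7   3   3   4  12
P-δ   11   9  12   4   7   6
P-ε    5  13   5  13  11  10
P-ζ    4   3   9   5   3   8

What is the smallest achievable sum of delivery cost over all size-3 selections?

Open {P-α, P-β, P-γ}.
  S1→P-β 3, S2→P-α 2, S3→P-β 2, S4→P-γ 3, S5→P-γ 4, S6→P-α 2  ⇒ total 16.
Compare {P-α, P-β, P-ζ}: total 17.
Compare {P-α, P-γ, P-ζ}: total 17.
No size-3 selection does better; minimum is 16.

16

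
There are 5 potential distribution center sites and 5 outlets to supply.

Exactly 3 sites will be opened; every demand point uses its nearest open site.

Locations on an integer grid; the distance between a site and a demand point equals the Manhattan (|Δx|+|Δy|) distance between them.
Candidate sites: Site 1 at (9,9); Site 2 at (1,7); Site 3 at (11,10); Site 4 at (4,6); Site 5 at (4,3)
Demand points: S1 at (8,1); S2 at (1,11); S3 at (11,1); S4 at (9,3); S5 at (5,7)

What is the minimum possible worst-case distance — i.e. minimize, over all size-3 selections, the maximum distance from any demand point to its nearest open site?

Open {Site 1, Site 2, Site 3}.
  Farthest demand point is S1 at distance 9 (to Site 1); all others are ≤ 9.
With {Site 1, Site 2, Site 5} the worst case is 9.
With {Site 1, Site 3, Site 4} the worst case is 9.
No size-3 selection achieves below 9.

9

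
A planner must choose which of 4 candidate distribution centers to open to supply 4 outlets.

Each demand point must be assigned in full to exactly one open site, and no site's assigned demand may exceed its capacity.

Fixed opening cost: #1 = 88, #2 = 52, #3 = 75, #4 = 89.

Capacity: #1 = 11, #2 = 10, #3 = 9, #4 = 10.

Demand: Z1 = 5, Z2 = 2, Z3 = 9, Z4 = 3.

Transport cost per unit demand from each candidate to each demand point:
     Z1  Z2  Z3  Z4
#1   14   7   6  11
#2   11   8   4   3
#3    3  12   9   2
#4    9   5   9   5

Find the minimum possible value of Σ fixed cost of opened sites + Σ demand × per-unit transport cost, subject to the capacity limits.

247

Open {#2, #4}; cheapest assignment that respects the capacities:
  #2 (cap 10, load 9): Z3 — cost 9×4 = 36
  #4 (cap 10, load 10): Z1, Z2, Z4 — cost 5×9 + 2×5 + 3×5 = 70
  Shipping 106, fixed 141 → total 247.
  Any other capacity-feasible assignment to {#2, #4} ships for at least 106.
Compare {#1, #3}: its best feasible assignment gives total 252.
Compare {#1, #2}: its best feasible assignment gives total 272.
Every other set of open sites that can feasibly serve all demand totals ≥ 252 even under its best assignment. Minimum: 247.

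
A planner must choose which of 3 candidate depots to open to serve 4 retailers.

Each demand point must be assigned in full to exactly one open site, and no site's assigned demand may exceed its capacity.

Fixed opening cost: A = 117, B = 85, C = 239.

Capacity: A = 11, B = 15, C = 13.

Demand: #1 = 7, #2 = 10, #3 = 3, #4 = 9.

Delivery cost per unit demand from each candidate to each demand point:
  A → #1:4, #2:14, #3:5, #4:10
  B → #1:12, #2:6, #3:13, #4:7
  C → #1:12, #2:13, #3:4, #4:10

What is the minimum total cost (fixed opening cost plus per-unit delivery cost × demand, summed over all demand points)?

631

Open {A, B, C}; cheapest assignment that respects the capacities:
  A (cap 11, load 7): #1 — cost 7×4 = 28
  B (cap 15, load 10): #2 — cost 10×6 = 60
  C (cap 13, load 12): #3, #4 — cost 3×4 + 9×10 = 102
  Shipping 190, fixed 441 → total 631.
  Any other capacity-feasible assignment to {A, B, C} ships for at least 190.
Total demand is 29 and no other set of sites has combined capacity ≥ 29, so {A, B, C} is the only feasible choice of open sites. Minimum: 631.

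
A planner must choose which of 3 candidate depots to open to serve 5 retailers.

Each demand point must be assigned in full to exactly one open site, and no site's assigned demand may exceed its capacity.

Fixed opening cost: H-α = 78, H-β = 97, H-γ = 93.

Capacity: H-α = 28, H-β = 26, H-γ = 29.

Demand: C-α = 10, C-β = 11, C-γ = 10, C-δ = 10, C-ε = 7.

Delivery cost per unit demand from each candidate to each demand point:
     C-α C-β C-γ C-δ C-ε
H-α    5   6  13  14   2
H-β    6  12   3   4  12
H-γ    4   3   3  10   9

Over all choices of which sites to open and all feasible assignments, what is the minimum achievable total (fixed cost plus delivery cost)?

375

Open {H-α, H-β}; cheapest assignment that respects the capacities:
  H-α (cap 28, load 28): C-α, C-β, C-ε — cost 10×5 + 11×6 + 7×2 = 130
  H-β (cap 26, load 20): C-γ, C-δ — cost 10×3 + 10×4 = 70
  Shipping 200, fixed 175 → total 375.
  Any other capacity-feasible assignment to {H-α, H-β} ships for at least 200.
Compare {H-β, H-γ}: its best feasible assignment gives total 396.
Compare {H-α, H-β, H-γ}: its best feasible assignment gives total 425.
Every other set of open sites that can feasibly serve all demand totals ≥ 396 even under its best assignment. Minimum: 375.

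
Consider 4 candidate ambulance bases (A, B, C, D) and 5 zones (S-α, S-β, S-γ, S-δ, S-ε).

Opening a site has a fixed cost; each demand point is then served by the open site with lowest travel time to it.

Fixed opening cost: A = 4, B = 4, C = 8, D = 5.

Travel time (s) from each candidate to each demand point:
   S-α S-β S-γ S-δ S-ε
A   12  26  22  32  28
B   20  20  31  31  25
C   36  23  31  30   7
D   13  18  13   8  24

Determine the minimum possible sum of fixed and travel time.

72

Open {C, D}: assign each demand point to its cheapest open site.
  S-α→D 13, S-β→D 18, S-γ→D 13, S-δ→D 8, S-ε→C 7
  travel time 59, fixed 13 → total 72.
Compare {A, C, D}: travel time 58 + fixed 17 = 75.
Compare {B, C, D}: travel time 59 + fixed 17 = 76.
Compare {A, B, C, D}: travel time 58 + fixed 21 = 79.
All other subsets cost ≥ 75. Minimum total cost: 72.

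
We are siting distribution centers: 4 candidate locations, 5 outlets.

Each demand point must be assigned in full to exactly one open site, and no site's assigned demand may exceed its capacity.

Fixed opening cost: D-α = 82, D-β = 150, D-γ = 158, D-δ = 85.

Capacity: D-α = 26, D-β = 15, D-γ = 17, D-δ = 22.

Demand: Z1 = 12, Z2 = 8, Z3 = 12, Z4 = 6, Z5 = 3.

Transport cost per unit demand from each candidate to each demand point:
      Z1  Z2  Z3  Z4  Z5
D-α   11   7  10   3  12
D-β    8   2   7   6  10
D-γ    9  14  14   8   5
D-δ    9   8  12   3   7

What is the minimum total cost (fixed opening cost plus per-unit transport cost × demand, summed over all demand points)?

490

Open {D-α, D-δ}; cheapest assignment that respects the capacities:
  D-α (cap 26, load 26): Z2, Z3, Z4 — cost 8×7 + 12×10 + 6×3 = 194
  D-δ (cap 22, load 15): Z1, Z5 — cost 12×9 + 3×7 = 129
  Shipping 323, fixed 167 → total 490.
  Any other capacity-feasible assignment to {D-α, D-δ} ships for at least 323.
Compare {D-α, D-β}: its best feasible assignment gives total 552.
Compare {D-α, D-γ}: its best feasible assignment gives total 557.
Every other set of open sites that can feasibly serve all demand totals ≥ 552 even under its best assignment. Minimum: 490.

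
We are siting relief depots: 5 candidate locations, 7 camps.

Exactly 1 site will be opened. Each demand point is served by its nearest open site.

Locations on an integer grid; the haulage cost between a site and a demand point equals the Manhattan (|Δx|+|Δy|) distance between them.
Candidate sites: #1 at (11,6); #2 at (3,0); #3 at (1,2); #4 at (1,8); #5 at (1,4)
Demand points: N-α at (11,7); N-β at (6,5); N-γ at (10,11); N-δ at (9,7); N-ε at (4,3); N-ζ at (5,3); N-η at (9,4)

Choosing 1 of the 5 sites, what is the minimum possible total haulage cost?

Open {#1}.
  N-α→#1 1, N-β→#1 6, N-γ→#1 6, N-δ→#1 3, N-ε→#1 10, N-ζ→#1 9, N-η→#1 4  ⇒ total 39.
Compare {#5}: total 63.
Compare {#4}: total 69.
No size-1 selection does better; minimum is 39.

39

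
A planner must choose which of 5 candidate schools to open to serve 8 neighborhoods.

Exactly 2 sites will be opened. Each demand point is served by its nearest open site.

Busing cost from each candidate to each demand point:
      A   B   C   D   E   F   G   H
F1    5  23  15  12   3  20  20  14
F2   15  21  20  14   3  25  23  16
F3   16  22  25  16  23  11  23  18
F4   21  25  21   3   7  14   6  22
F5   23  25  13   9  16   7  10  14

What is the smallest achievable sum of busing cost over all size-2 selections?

83

Open {F1, F4}.
  A→F1 5, B→F1 23, C→F1 15, D→F4 3, E→F1 3, F→F4 14, G→F4 6, H→F1 14  ⇒ total 83.
Compare {F1, F5}: total 84.
Compare {F2, F5}: total 92.
No size-2 selection does better; minimum is 83.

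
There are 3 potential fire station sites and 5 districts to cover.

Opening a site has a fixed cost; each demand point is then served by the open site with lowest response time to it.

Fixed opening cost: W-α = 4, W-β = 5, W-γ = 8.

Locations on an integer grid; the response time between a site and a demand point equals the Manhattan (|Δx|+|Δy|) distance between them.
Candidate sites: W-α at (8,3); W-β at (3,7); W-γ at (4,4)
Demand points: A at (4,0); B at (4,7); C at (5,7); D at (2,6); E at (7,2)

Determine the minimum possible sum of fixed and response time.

Open {W-α, W-β}: assign each demand point to its cheapest open site.
  A→W-α 7, B→W-β 1, C→W-β 2, D→W-β 2, E→W-α 2
  response time 14, fixed 9 → total 23.
Compare {W-β}: response time 22 + fixed 5 = 27.
Compare {W-β, W-γ}: response time 14 + fixed 13 = 27.
Compare {W-γ}: response time 20 + fixed 8 = 28.
All other subsets cost ≥ 27. Minimum total cost: 23.

23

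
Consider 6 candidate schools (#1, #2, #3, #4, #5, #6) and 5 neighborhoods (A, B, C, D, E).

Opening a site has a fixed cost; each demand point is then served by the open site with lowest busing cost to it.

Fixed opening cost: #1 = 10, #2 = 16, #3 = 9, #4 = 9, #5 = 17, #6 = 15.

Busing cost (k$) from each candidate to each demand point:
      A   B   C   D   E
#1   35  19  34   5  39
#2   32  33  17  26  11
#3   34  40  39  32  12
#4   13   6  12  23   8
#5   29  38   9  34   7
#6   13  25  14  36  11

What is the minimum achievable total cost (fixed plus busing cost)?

63

Open {#1, #4}: assign each demand point to its cheapest open site.
  A→#4 13, B→#4 6, C→#4 12, D→#1 5, E→#4 8
  busing cost 44, fixed 19 → total 63.
Compare {#4}: busing cost 62 + fixed 9 = 71.
Compare {#1, #3, #4}: busing cost 44 + fixed 28 = 72.
Compare {#1, #4, #5}: busing cost 40 + fixed 36 = 76.
All other subsets cost ≥ 71. Minimum total cost: 63.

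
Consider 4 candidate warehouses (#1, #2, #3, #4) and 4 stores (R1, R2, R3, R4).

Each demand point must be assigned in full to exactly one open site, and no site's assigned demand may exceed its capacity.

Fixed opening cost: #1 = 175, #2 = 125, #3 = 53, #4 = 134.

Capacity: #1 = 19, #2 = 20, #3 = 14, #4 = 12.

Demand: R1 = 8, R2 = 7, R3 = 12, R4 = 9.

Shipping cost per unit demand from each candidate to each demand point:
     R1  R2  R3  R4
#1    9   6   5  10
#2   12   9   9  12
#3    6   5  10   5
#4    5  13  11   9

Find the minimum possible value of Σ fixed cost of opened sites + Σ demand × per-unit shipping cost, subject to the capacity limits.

Open {#1, #3, #4}; cheapest assignment that respects the capacities:
  #1 (cap 19, load 19): R2, R3 — cost 7×6 + 12×5 = 102
  #3 (cap 14, load 9): R4 — cost 9×5 = 45
  #4 (cap 12, load 8): R1 — cost 8×5 = 40
  Shipping 187, fixed 362 → total 549.
  Any other capacity-feasible assignment to {#1, #3, #4} ships for at least 187.
Compare {#2, #3, #4}: its best feasible assignment gives total 568.
Compare {#1, #2, #3}: its best feasible assignment gives total 596.
Every other set of open sites that can feasibly serve all demand totals ≥ 568 even under its best assignment. Minimum: 549.

549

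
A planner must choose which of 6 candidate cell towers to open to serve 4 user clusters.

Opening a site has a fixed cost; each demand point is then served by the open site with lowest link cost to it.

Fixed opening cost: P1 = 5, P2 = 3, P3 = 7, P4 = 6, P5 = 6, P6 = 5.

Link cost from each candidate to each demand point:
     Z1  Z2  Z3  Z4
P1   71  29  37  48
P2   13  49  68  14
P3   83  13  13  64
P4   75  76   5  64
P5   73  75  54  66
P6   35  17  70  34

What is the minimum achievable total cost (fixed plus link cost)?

Open {P2, P3, P4}: assign each demand point to its cheapest open site.
  Z1→P2 13, Z2→P3 13, Z3→P4 5, Z4→P2 14
  link cost 45, fixed 16 → total 61.
Compare {P2, P3}: link cost 53 + fixed 10 = 63.
Compare {P2, P4, P6}: link cost 49 + fixed 14 = 63.
Compare {P1, P2, P3, P4}: link cost 45 + fixed 21 = 66.
All other subsets cost ≥ 63. Minimum total cost: 61.

61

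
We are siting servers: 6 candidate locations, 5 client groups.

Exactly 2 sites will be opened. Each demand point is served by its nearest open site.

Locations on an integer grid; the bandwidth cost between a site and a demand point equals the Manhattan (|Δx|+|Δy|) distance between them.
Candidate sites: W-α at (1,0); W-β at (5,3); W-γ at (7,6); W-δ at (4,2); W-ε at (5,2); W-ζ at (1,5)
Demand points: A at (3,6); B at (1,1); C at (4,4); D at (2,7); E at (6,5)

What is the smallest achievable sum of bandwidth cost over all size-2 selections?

Open {W-β, W-ζ}.
  A→W-ζ 3, B→W-ζ 4, C→W-β 2, D→W-ζ 3, E→W-β 3  ⇒ total 15.
Compare {W-α, W-ζ}: total 16.
Compare {W-γ, W-ζ}: total 16.
No size-2 selection does better; minimum is 15.

15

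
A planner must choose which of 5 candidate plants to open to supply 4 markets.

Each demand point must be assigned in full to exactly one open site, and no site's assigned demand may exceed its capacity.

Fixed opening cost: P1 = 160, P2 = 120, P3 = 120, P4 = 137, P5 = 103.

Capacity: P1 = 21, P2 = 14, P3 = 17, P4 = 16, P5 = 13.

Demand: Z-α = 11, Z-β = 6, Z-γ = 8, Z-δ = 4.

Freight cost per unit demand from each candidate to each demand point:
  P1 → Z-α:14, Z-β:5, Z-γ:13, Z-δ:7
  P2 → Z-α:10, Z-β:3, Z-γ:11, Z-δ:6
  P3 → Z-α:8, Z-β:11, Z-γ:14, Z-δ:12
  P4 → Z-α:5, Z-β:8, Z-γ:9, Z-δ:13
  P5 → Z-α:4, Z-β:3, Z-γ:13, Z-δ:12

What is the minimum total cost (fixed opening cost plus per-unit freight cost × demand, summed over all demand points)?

Open {P1, P5}; cheapest assignment that respects the capacities:
  P1 (cap 21, load 18): Z-β, Z-γ, Z-δ — cost 6×5 + 8×13 + 4×7 = 162
  P5 (cap 13, load 11): Z-α — cost 11×4 = 44
  Shipping 206, fixed 263 → total 469.
  Any other capacity-feasible assignment to {P1, P5} ships for at least 206.
Compare {P2, P4}: its best feasible assignment gives total 470.
Compare {P2, P3}: its best feasible assignment gives total 482.
Every other set of open sites that can feasibly serve all demand totals ≥ 470 even under its best assignment. Minimum: 469.

469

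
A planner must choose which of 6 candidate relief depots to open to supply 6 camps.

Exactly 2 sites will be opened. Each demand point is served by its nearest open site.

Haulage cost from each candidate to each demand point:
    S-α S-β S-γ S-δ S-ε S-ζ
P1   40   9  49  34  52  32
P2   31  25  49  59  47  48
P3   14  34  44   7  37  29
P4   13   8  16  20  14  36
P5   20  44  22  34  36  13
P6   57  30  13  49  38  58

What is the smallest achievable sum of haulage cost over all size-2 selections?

84

Open {P4, P5}.
  S-α→P4 13, S-β→P4 8, S-γ→P4 16, S-δ→P4 20, S-ε→P4 14, S-ζ→P5 13  ⇒ total 84.
Compare {P3, P4}: total 87.
Compare {P1, P4}: total 103.
No size-2 selection does better; minimum is 84.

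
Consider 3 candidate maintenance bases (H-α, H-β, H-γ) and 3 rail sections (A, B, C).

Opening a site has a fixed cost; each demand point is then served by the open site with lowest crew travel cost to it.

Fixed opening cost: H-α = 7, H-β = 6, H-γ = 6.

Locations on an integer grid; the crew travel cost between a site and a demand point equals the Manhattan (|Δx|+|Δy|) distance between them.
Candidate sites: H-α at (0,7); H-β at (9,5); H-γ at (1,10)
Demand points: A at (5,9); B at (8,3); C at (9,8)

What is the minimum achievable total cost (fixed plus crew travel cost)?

Open {H-β}: assign each demand point to its cheapest open site.
  A→H-β 8, B→H-β 3, C→H-β 3
  crew travel cost 14, fixed 6 → total 20.
Compare {H-β, H-γ}: crew travel cost 11 + fixed 12 = 23.
Compare {H-α, H-β}: crew travel cost 13 + fixed 13 = 26.
Compare {H-α, H-β, H-γ}: crew travel cost 11 + fixed 19 = 30.
All other subsets cost ≥ 23. Minimum total cost: 20.

20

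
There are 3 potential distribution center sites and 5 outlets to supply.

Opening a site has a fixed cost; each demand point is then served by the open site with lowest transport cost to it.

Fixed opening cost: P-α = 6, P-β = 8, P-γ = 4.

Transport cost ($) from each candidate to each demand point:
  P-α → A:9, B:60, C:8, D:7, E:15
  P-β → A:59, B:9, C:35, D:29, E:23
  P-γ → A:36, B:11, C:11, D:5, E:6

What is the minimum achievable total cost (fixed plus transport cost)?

Open {P-α, P-γ}: assign each demand point to its cheapest open site.
  A→P-α 9, B→P-γ 11, C→P-α 8, D→P-γ 5, E→P-γ 6
  transport cost 39, fixed 10 → total 49.
Compare {P-α, P-β, P-γ}: transport cost 37 + fixed 18 = 55.
Compare {P-α, P-β}: transport cost 48 + fixed 14 = 62.
Compare {P-γ}: transport cost 69 + fixed 4 = 73.
All other subsets cost ≥ 55. Minimum total cost: 49.

49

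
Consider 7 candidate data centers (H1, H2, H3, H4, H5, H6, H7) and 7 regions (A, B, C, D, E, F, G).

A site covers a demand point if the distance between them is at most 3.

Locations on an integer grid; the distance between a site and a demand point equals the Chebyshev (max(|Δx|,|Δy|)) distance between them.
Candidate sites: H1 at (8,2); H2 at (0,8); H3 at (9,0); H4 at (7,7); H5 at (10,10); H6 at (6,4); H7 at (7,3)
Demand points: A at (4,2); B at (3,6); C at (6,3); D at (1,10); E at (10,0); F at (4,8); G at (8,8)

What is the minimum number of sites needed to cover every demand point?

3

Coverage sets (demand points within 3 of each site):
  H1: {C, E}
  H2: {B, D}
  H3: {C, E}
  H4: {F, G}
  H5: {G}
  H6: {A, B, C}
  H7: {A, C, E}
No 2 sites suffice: every size-2 union leaves at least one demand point uncovered.
But {H2, H4, H7} covers everything, so the minimum is 3.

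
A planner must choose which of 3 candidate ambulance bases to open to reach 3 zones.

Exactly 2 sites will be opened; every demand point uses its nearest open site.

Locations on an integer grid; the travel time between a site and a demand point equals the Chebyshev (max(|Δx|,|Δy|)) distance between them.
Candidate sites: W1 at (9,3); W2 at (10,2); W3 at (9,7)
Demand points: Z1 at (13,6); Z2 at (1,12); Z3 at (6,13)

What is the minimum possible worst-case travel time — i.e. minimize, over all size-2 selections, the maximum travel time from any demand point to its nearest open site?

8

Open {W1, W3}.
  Farthest demand point is Z2 at travel time 8 (to W3); all others are ≤ 8.
With {W2, W3} the worst case is 8.
With {W1, W2} the worst case is 10.
No size-2 selection achieves below 8.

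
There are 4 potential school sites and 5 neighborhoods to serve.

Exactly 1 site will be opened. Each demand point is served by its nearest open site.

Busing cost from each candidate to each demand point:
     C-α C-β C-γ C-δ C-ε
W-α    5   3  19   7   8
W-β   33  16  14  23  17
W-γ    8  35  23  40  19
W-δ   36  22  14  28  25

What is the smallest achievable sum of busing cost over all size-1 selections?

Open {W-α}.
  C-α→W-α 5, C-β→W-α 3, C-γ→W-α 19, C-δ→W-α 7, C-ε→W-α 8  ⇒ total 42.
Compare {W-β}: total 103.
Compare {W-γ}: total 125.
No size-1 selection does better; minimum is 42.

42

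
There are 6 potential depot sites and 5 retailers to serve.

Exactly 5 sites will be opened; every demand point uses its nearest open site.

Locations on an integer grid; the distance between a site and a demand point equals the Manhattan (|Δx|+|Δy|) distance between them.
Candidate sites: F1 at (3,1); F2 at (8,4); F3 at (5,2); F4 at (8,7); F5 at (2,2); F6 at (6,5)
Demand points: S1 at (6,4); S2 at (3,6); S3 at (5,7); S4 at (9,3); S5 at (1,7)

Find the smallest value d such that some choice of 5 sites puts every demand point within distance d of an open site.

Open {F1, F2, F3, F4, F5}.
  Farthest demand point is S5 at distance 6 (to F5); all others are ≤ 6.
With {F1, F2, F3, F5, F6} the worst case is 6.
With {F1, F2, F4, F5, F6} the worst case is 6.
No size-5 selection achieves below 6.

6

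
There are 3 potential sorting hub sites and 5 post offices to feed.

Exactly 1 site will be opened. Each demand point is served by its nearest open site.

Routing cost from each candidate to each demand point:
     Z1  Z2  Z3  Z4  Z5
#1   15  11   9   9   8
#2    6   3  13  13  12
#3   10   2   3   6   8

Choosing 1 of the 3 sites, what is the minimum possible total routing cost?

Open {#3}.
  Z1→#3 10, Z2→#3 2, Z3→#3 3, Z4→#3 6, Z5→#3 8  ⇒ total 29.
Compare {#2}: total 47.
Compare {#1}: total 52.

29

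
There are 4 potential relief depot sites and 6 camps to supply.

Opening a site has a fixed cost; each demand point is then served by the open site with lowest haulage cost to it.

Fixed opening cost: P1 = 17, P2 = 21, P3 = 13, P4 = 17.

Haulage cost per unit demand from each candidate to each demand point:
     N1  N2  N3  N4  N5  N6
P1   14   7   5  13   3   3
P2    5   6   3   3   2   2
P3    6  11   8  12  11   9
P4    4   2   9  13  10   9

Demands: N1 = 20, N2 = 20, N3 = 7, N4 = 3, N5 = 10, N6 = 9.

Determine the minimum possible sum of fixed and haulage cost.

Open {P2, P4}: assign each demand point to its cheapest open site.
  N1→P4 20×4=80, N2→P4 20×2=40, N3→P2 7×3=21, N4→P2 3×3=9, N5→P2 10×2=20, N6→P2 9×2=18
  haulage cost 188, fixed 38 → total 226.
Compare {P2, P3, P4}: haulage cost 188 + fixed 51 = 239.
Compare {P1, P2, P4}: haulage cost 188 + fixed 55 = 243.
Compare {P1, P2, P3, P4}: haulage cost 188 + fixed 68 = 256.
All other subsets cost ≥ 239. Minimum total cost: 226.

226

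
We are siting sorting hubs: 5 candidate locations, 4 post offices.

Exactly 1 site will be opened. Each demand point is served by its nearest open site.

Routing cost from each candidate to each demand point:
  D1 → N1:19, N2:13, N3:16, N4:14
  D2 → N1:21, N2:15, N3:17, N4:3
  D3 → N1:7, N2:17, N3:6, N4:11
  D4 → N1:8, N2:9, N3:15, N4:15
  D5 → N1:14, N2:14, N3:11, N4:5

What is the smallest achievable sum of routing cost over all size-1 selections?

Open {D3}.
  N1→D3 7, N2→D3 17, N3→D3 6, N4→D3 11  ⇒ total 41.
Compare {D5}: total 44.
Compare {D4}: total 47.
No size-1 selection does better; minimum is 41.

41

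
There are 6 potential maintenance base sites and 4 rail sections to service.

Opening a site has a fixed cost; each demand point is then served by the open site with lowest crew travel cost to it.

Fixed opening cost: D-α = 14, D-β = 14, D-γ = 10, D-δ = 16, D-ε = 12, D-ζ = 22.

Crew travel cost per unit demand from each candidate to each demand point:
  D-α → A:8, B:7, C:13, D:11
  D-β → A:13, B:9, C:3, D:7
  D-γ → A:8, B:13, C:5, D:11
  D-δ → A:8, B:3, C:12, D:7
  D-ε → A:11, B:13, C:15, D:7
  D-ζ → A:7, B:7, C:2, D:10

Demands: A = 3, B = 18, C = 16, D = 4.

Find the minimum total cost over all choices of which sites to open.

Open {D-δ, D-ζ}: assign each demand point to its cheapest open site.
  A→D-ζ 3×7=21, B→D-δ 18×3=54, C→D-ζ 16×2=32, D→D-δ 4×7=28
  crew travel cost 135, fixed 38 → total 173.
Compare {D-γ, D-δ, D-ζ}: crew travel cost 135 + fixed 48 = 183.
Compare {D-β, D-δ}: crew travel cost 154 + fixed 30 = 184.
Compare {D-δ, D-ε, D-ζ}: crew travel cost 135 + fixed 50 = 185.
All other subsets cost ≥ 183. Minimum total cost: 173.

173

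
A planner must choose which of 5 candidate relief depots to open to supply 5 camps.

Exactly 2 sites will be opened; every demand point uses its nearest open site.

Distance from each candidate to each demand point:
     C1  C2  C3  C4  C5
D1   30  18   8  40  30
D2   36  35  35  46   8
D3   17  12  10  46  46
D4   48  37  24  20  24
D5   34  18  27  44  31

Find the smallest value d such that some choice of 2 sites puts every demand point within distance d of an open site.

24

Open {D3, D4}.
  Farthest demand point is C5 at distance 24 (to D4); all others are ≤ 24.
With {D1, D4} the worst case is 30.
With {D4, D5} the worst case is 34.
No size-2 selection achieves below 24.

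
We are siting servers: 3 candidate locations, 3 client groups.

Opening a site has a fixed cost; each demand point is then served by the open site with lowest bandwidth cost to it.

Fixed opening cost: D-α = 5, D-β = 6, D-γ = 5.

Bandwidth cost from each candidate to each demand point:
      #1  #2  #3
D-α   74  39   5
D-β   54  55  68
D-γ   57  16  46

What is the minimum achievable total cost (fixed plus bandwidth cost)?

88

Open {D-α, D-γ}: assign each demand point to its cheapest open site.
  #1→D-γ 57, #2→D-γ 16, #3→D-α 5
  bandwidth cost 78, fixed 10 → total 88.
Compare {D-α, D-β, D-γ}: bandwidth cost 75 + fixed 16 = 91.
Compare {D-α, D-β}: bandwidth cost 98 + fixed 11 = 109.
Compare {D-α}: bandwidth cost 118 + fixed 5 = 123.
All other subsets cost ≥ 91. Minimum total cost: 88.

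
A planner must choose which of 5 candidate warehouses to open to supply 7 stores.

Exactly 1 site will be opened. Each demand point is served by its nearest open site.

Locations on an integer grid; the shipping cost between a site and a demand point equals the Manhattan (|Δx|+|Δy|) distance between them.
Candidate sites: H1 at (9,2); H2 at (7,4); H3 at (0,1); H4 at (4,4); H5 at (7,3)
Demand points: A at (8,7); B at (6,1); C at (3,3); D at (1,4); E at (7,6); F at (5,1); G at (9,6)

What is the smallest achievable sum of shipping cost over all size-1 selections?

Open {H2}.
  A→H2 4, B→H2 4, C→H2 5, D→H2 6, E→H2 2, F→H2 5, G→H2 4  ⇒ total 30.
Compare {H5}: total 31.
Compare {H4}: total 33.
No size-1 selection does better; minimum is 30.

30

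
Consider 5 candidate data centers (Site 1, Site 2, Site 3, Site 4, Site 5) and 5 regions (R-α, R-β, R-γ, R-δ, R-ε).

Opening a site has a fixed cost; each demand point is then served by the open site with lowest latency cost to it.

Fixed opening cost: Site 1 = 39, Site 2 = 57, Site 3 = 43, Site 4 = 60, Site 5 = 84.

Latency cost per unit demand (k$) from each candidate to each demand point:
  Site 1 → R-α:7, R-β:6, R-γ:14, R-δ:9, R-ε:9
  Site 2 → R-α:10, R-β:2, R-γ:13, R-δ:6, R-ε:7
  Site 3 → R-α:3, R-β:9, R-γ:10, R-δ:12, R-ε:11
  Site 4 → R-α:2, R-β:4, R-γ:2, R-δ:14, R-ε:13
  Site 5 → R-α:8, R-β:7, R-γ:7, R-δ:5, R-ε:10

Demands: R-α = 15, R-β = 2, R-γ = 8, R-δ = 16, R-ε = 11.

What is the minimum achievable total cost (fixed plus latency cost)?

340

Open {Site 2, Site 4}: assign each demand point to its cheapest open site.
  R-α→Site 4 15×2=30, R-β→Site 2 2×2=4, R-γ→Site 4 8×2=16, R-δ→Site 2 16×6=96, R-ε→Site 2 11×7=77
  latency cost 223, fixed 117 → total 340.
Compare {Site 1, Site 2, Site 4}: latency cost 223 + fixed 156 = 379.
Compare {Site 2, Site 3, Site 4}: latency cost 223 + fixed 160 = 383.
Compare {Site 4, Site 5}: latency cost 244 + fixed 144 = 388.
All other subsets cost ≥ 379. Minimum total cost: 340.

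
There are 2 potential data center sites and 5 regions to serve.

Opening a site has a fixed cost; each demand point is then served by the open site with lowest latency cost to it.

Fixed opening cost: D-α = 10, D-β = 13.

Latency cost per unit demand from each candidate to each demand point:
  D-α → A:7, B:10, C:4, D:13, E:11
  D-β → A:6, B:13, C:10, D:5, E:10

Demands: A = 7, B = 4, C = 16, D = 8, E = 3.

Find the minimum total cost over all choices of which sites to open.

Open {D-α, D-β}: assign each demand point to its cheapest open site.
  A→D-β 7×6=42, B→D-α 4×10=40, C→D-α 16×4=64, D→D-β 8×5=40, E→D-β 3×10=30
  latency cost 216, fixed 23 → total 239.
Compare {D-α}: latency cost 290 + fixed 10 = 300.
Compare {D-β}: latency cost 324 + fixed 13 = 337.

239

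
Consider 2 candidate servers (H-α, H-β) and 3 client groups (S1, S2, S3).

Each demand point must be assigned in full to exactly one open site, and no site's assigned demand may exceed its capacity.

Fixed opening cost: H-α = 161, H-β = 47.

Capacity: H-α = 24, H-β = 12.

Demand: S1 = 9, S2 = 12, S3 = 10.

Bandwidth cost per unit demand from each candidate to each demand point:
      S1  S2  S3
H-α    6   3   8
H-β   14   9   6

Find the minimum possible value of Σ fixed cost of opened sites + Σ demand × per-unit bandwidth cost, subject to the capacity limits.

Open {H-α, H-β}; cheapest assignment that respects the capacities:
  H-α (cap 24, load 21): S1, S2 — cost 9×6 + 12×3 = 90
  H-β (cap 12, load 10): S3 — cost 10×6 = 60
  Shipping 150, fixed 208 → total 358.
  Any other capacity-feasible assignment to {H-α, H-β} ships for at least 150.
Total demand is 31 and no other set of sites has combined capacity ≥ 31, so {H-α, H-β} is the only feasible choice of open sites. Minimum: 358.

358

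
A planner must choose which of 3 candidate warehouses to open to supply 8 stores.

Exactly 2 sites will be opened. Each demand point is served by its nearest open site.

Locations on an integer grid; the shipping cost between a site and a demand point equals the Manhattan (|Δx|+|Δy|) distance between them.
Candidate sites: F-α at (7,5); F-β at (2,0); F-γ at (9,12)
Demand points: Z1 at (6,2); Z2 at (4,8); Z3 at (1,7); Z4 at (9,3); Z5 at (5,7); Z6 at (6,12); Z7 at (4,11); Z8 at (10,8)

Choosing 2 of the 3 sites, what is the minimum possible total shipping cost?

Open {F-α, F-γ}.
  Z1→F-α 4, Z2→F-α 6, Z3→F-α 8, Z4→F-α 4, Z5→F-α 4, Z6→F-γ 3, Z7→F-γ 6, Z8→F-γ 5  ⇒ total 40.
Compare {F-α, F-β}: total 49.
Compare {F-β, F-γ}: total 55.

40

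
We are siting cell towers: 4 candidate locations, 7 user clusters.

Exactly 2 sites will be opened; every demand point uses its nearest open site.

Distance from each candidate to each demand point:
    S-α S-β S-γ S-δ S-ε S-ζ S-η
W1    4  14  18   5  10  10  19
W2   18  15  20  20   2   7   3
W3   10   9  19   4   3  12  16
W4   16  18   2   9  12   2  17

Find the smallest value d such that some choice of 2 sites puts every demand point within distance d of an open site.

Open {W2, W4}.
  Farthest demand point is S-α at distance 16 (to W4); all others are ≤ 16.
With {W3, W4} the worst case is 16.
With {W1, W4} the worst case is 17.
No size-2 selection achieves below 16.

16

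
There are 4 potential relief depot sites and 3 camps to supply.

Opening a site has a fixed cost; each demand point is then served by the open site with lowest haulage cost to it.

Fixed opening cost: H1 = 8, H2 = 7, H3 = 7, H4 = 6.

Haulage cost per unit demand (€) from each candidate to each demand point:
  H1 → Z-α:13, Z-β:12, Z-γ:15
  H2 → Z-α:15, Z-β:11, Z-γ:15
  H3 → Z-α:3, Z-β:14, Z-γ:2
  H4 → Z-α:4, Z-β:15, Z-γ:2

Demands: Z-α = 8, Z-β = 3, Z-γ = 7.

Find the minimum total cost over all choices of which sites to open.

85

Open {H2, H3}: assign each demand point to its cheapest open site.
  Z-α→H3 8×3=24, Z-β→H2 3×11=33, Z-γ→H3 7×2=14
  haulage cost 71, fixed 14 → total 85.
Compare {H3}: haulage cost 80 + fixed 7 = 87.
Compare {H1, H3}: haulage cost 74 + fixed 15 = 89.
Compare {H2, H3, H4}: haulage cost 71 + fixed 20 = 91.
All other subsets cost ≥ 87. Minimum total cost: 85.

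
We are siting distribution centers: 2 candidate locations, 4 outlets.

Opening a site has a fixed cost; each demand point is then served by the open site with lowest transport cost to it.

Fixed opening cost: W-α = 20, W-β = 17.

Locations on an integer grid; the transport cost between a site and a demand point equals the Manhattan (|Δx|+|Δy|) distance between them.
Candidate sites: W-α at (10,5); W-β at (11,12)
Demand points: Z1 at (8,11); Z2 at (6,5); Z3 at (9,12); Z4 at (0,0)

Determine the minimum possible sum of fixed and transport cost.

Open {W-α}: assign each demand point to its cheapest open site.
  Z1→W-α 8, Z2→W-α 4, Z3→W-α 8, Z4→W-α 15
  transport cost 35, fixed 20 → total 55.
Compare {W-β}: transport cost 41 + fixed 17 = 58.
Compare {W-α, W-β}: transport cost 25 + fixed 37 = 62.

55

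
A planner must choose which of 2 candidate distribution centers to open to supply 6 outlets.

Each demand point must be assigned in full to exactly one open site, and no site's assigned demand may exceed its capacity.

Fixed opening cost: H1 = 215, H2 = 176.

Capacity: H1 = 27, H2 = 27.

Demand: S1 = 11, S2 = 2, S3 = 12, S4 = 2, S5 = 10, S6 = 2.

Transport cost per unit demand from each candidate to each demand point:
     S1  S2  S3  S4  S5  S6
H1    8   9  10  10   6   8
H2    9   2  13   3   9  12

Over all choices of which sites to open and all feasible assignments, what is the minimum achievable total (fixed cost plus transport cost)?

Open {H1, H2}; cheapest assignment that respects the capacities:
  H1 (cap 27, load 24): S3, S5, S6 — cost 12×10 + 10×6 + 2×8 = 196
  H2 (cap 27, load 15): S1, S2, S4 — cost 11×9 + 2×2 + 2×3 = 109
  Shipping 305, fixed 391 → total 696.
  Any other capacity-feasible assignment to {H1, H2} ships for at least 305.
Total demand is 39 and no other set of sites has combined capacity ≥ 39, so {H1, H2} is the only feasible choice of open sites. Minimum: 696.

696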